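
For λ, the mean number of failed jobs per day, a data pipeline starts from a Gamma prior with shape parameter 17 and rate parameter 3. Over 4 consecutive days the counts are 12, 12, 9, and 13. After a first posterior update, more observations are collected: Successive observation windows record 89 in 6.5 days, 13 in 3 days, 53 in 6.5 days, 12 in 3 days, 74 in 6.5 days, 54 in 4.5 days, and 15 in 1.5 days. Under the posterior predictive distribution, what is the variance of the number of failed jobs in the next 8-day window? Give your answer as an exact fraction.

555024/5929

Total count: 12 + 12 + 9 + 13 = 46.
Total exposure: 4 days.
After the first batch: Gamma(17 + 46, 3 + 4) = Gamma(63, 7).
Total count: 89 + 13 + 53 + 12 + 74 + 54 + 15 = 310.
Total exposure: 6.5 + 3 + 6.5 + 3 + 6.5 + 4.5 + 1.5 = 31.5 days.
After the second batch: Gamma(63 + 310, 7 + 31.5) = Gamma(373, 77/2).
The posterior predictive for a window of length T is Negative Binomial with variance T·α'·(β'+T)/β'² = 8·373·(93/2)/(5929/4) = 555024/5929.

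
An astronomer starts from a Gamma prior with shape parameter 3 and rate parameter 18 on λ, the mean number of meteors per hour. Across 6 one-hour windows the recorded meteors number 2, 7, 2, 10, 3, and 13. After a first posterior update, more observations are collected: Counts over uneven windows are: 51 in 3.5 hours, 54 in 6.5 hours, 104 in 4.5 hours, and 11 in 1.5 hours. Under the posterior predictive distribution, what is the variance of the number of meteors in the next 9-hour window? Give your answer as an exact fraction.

5733/80

Total count: 2 + 7 + 2 + 10 + 3 + 13 = 37.
Total exposure: 6 hours.
After the first batch: Gamma(3 + 37, 18 + 6) = Gamma(40, 24).
Total count: 51 + 54 + 104 + 11 = 220.
Total exposure: 3.5 + 6.5 + 4.5 + 1.5 = 16 hours.
After the second batch: Gamma(40 + 220, 24 + 16) = Gamma(260, 40).
The posterior predictive for a window of length T is Negative Binomial with variance T·α'·(β'+T)/β'² = 9·260·49/1600 = 5733/80.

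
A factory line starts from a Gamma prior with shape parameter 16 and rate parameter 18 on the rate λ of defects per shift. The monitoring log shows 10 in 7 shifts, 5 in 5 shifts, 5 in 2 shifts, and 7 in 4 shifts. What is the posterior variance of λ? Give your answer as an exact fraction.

43/1296

Total count: 10 + 5 + 5 + 7 = 27.
Total exposure: 7 + 5 + 2 + 4 = 18 shifts.
Gamma(α, β) with Poisson data over total exposure Σt gives posterior Gamma(α+Σx, β+Σt) = Gamma(43, 36).
Posterior variance = α'/β'² = 43/1296.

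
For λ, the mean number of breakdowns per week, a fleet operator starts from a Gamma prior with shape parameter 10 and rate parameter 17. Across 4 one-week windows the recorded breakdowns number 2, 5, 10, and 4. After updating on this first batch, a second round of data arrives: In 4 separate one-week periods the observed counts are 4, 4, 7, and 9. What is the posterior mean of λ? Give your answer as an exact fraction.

Total count: 2 + 5 + 10 + 4 = 21.
Total exposure: 4 weeks.
After the first batch: Gamma(10 + 21, 17 + 4) = Gamma(31, 21).
Total count: 4 + 4 + 7 + 9 = 24.
Total exposure: 4 weeks.
After the second batch: Gamma(31 + 24, 21 + 4) = Gamma(55, 25).
Posterior mean = α'/β' = 55/25 = 11/5.

11/5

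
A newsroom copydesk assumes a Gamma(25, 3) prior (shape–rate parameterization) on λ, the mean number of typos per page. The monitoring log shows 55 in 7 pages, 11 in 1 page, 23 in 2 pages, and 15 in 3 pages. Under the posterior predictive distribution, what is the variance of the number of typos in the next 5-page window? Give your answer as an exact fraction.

Total count: 55 + 11 + 23 + 15 = 104.
Total exposure: 7 + 1 + 2 + 3 = 13 pages.
Gamma(α, β) with Poisson data over total exposure Σt gives posterior Gamma(α+Σx, β+Σt) = Gamma(129, 16).
The posterior predictive for a window of length T is Negative Binomial with variance T·α'·(β'+T)/β'² = 5·129·21/256 = 13545/256.

13545/256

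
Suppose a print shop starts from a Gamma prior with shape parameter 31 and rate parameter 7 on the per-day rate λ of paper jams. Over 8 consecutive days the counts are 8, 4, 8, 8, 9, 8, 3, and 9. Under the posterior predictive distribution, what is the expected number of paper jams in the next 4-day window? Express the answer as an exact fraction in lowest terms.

Total count: 8 + 4 + 8 + 8 + 9 + 8 + 3 + 9 = 57.
Total exposure: 8 days.
Posterior: α' = 31 + 57 = 88, β' = 7 + 8 = 15.
Predictive mean over a 4-day window = T·E[λ|data] = 4·88/15 = 352/15.

352/15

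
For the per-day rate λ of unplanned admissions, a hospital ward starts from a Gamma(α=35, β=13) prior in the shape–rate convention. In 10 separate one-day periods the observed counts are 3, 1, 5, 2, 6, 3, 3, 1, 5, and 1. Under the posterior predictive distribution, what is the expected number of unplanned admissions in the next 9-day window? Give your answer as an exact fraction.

Total count: 3 + 1 + 5 + 2 + 6 + 3 + 3 + 1 + 5 + 1 = 30.
Total exposure: 10 days.
Gamma(α, β) with Poisson data over total exposure Σt gives posterior Gamma(α+Σx, β+Σt) = Gamma(65, 23).
Predictive mean over a 9-day window = T·E[λ|data] = 9·65/23 = 585/23.

585/23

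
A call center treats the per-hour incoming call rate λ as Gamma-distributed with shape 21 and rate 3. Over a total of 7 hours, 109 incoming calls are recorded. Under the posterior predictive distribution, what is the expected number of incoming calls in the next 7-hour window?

91

Total count 109 over total exposure 7 hours.
By Gamma–Poisson conjugacy, the posterior is Gamma(α + Σx, β + Σt) = Gamma(21 + 109, 3 + 7) = Gamma(130, 10).
Predictive mean over a 7-hour window = T·E[λ|data] = 7·130/10 = 91.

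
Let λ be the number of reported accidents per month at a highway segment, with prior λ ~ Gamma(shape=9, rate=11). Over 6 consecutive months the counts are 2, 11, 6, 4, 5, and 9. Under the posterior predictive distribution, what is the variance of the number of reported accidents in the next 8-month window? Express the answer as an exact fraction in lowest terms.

Total count: 2 + 11 + 6 + 4 + 5 + 9 = 37.
Total exposure: 6 months.
By Gamma–Poisson conjugacy, the posterior is Gamma(α + Σx, β + Σt) = Gamma(9 + 37, 11 + 6) = Gamma(46, 17).
The posterior predictive for a window of length T is Negative Binomial with variance T·α'·(β'+T)/β'² = 8·46·25/289 = 9200/289.

9200/289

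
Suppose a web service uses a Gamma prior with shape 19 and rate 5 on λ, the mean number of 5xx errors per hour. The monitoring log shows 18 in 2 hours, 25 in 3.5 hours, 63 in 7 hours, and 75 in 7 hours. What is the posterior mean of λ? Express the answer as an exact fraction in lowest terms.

400/49

Total count: 18 + 25 + 63 + 75 = 181.
Total exposure: 2 + 3.5 + 7 + 7 = 19.5 hours.
Gamma(α, β) with Poisson data over total exposure Σt gives posterior Gamma(α+Σx, β+Σt) = Gamma(200, 49/2).
Posterior mean = α'/β' = 200/(49/2) = 400/49.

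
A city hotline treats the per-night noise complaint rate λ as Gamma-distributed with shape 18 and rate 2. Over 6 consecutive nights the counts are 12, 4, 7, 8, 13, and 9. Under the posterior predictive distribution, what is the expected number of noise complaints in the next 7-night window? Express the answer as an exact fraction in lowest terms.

497/8

Total count: 12 + 4 + 7 + 8 + 13 + 9 = 53.
Total exposure: 6 nights.
Gamma(α, β) with Poisson data over total exposure Σt gives posterior Gamma(α+Σx, β+Σt) = Gamma(71, 8).
Predictive mean over a 7-night window = T·E[λ|data] = 7·71/8 = 497/8.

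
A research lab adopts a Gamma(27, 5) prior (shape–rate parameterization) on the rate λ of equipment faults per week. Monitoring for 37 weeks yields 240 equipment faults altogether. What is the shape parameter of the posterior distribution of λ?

Total count 240 over total exposure 37 weeks.
Gamma(α, β) with Poisson data over total exposure Σt gives posterior Gamma(α+Σx, β+Σt) = Gamma(267, 42).

267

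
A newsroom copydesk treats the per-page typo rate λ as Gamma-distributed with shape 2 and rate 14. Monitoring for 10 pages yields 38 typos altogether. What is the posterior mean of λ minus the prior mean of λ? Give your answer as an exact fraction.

Total count 38 over total exposure 10 pages.
Conjugate update: add total count to the shape and total exposure to the rate, giving Gamma(40, 24).
Posterior mean = 40/24 = 5/3; prior mean = 2/14 = 1/7. Difference = 5/3 − 1/7 = 32/21.

32/21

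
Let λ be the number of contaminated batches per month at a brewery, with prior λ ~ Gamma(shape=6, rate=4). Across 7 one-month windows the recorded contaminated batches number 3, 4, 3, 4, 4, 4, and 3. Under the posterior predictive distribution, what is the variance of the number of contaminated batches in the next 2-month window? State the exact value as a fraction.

Total count: 3 + 4 + 3 + 4 + 4 + 4 + 3 = 25.
Total exposure: 7 months.
Posterior: α' = 6 + 25 = 31, β' = 4 + 7 = 11.
The posterior predictive for a window of length T is Negative Binomial with variance T·α'·(β'+T)/β'² = 2·31·13/121 = 806/121.

806/121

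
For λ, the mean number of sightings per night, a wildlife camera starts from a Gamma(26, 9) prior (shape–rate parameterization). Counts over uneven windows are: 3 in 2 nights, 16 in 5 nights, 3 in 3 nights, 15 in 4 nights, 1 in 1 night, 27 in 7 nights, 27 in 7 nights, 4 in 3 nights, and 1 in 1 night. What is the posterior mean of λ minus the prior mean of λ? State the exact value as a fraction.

5/126

Total count: 3 + 16 + 3 + 15 + 1 + 27 + 27 + 4 + 1 = 97.
Total exposure: 2 + 5 + 3 + 4 + 1 + 7 + 7 + 3 + 1 = 33 nights.
Posterior: α' = 26 + 97 = 123, β' = 9 + 33 = 42.
Posterior mean = 123/42 = 41/14; prior mean = 26/9 = 26/9. Difference = 41/14 − 26/9 = 5/126.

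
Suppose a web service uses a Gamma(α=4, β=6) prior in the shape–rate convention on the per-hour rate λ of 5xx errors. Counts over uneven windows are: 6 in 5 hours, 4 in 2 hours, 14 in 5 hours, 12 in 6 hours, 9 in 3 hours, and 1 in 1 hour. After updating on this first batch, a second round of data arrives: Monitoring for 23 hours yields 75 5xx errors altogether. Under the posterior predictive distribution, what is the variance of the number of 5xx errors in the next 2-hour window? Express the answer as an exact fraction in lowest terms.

13250/2601

Total count: 6 + 4 + 14 + 12 + 9 + 1 = 46.
Total exposure: 5 + 2 + 5 + 6 + 3 + 1 = 22 hours.
After the first batch: Gamma(4 + 46, 6 + 22) = Gamma(50, 28).
Total count 75 over total exposure 23 hours.
After the second batch: Gamma(50 + 75, 28 + 23) = Gamma(125, 51).
The posterior predictive for a window of length T is Negative Binomial with variance T·α'·(β'+T)/β'² = 2·125·53/2601 = 13250/2601.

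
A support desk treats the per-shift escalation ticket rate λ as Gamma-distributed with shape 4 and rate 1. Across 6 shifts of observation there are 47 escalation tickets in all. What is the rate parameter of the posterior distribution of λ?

Total count 47 over total exposure 6 shifts.
The Gamma prior is conjugate for the Poisson rate, so λ | data ~ Gamma(4+47, 1+6) = Gamma(51, 7).

7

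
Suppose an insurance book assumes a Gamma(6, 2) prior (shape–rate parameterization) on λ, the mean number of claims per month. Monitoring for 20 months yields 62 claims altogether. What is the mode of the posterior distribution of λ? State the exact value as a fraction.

67/22

Total count 62 over total exposure 20 months.
By Gamma–Poisson conjugacy, the posterior is Gamma(α + Σx, β + Σt) = Gamma(6 + 62, 2 + 20) = Gamma(68, 22).
Posterior mode = (α'−1)/β' = 67/22.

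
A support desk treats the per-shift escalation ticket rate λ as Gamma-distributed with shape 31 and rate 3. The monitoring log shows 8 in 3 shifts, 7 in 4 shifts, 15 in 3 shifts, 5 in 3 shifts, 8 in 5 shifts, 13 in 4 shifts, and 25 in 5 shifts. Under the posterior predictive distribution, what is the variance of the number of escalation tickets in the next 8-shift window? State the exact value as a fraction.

Total count: 8 + 7 + 15 + 5 + 8 + 13 + 25 = 81.
Total exposure: 3 + 4 + 3 + 3 + 5 + 4 + 5 = 27 shifts.
Posterior: α' = 31 + 81 = 112, β' = 3 + 27 = 30.
The posterior predictive for a window of length T is Negative Binomial with variance T·α'·(β'+T)/β'² = 8·112·38/900 = 8512/225.

8512/225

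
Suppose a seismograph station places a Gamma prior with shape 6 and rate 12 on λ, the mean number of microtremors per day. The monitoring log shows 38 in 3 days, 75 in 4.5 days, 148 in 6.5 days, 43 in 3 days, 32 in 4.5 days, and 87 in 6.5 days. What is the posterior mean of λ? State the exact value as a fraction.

429/40

Total count: 38 + 75 + 148 + 43 + 32 + 87 = 423.
Total exposure: 3 + 4.5 + 6.5 + 3 + 4.5 + 6.5 = 28 days.
Conjugate update: add total count to the shape and total exposure to the rate, giving Gamma(429, 40).
Posterior mean = α'/β' = 429/40.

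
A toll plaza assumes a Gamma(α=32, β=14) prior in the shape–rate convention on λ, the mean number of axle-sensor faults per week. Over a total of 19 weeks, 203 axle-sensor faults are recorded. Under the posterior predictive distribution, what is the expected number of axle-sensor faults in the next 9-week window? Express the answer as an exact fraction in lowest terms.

Total count 203 over total exposure 19 weeks.
By Gamma–Poisson conjugacy, the posterior is Gamma(α + Σx, β + Σt) = Gamma(32 + 203, 14 + 19) = Gamma(235, 33).
Predictive mean over a 9-week window = T·E[λ|data] = 9·235/33 = 705/11.

705/11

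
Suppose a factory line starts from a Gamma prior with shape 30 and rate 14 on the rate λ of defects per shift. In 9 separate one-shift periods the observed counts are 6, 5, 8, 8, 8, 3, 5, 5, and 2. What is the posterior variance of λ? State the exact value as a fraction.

Total count: 6 + 5 + 8 + 8 + 8 + 3 + 5 + 5 + 2 = 50.
Total exposure: 9 shifts.
Conjugate update: add total count to the shape and total exposure to the rate, giving Gamma(80, 23).
Posterior variance = α'/β'² = 80/529.

80/529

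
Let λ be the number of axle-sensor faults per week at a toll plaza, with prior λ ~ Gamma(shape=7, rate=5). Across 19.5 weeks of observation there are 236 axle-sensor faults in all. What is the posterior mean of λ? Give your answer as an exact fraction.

Total count 236 over total exposure 19.5 weeks.
By Gamma–Poisson conjugacy, the posterior is Gamma(α + Σx, β + Σt) = Gamma(7 + 236, 5 + 19.5) = Gamma(243, 49/2).
Posterior mean = α'/β' = 243/(49/2) = 486/49.

486/49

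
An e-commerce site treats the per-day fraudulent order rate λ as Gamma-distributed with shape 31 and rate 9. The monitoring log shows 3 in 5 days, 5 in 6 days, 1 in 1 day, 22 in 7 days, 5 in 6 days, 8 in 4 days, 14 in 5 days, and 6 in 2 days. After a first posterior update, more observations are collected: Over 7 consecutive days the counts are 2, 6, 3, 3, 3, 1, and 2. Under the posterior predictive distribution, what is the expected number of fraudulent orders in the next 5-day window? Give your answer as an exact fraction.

Total count: 3 + 5 + 1 + 22 + 5 + 8 + 14 + 6 = 64.
Total exposure: 5 + 6 + 1 + 7 + 6 + 4 + 5 + 2 = 36 days.
After the first batch: Gamma(31 + 64, 9 + 36) = Gamma(95, 45).
Total count: 2 + 6 + 3 + 3 + 3 + 1 + 2 = 20.
Total exposure: 7 days.
After the second batch: Gamma(95 + 20, 45 + 7) = Gamma(115, 52).
Predictive mean over a 5-day window = T·E[λ|data] = 5·115/52 = 575/52.

575/52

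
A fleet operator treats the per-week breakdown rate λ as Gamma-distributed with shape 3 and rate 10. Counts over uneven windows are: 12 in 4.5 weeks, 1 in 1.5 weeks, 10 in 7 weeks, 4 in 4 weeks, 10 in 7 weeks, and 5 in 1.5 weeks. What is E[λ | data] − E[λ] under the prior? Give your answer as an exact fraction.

Total count: 12 + 1 + 10 + 4 + 10 + 5 = 42.
Total exposure: 4.5 + 1.5 + 7 + 4 + 7 + 1.5 = 25.5 weeks.
By Gamma–Poisson conjugacy, the posterior is Gamma(α + Σx, β + Σt) = Gamma(3 + 42, 10 + 25.5) = Gamma(45, 71/2).
Posterior mean = 45/(71/2) = 90/71; prior mean = 3/10 = 3/10. Difference = 90/71 − 3/10 = 687/710.

687/710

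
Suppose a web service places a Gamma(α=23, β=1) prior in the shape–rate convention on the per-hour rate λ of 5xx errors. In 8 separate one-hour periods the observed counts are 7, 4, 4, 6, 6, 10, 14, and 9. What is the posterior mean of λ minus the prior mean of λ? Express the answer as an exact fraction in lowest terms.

-124/9

Total count: 7 + 4 + 4 + 6 + 6 + 10 + 14 + 9 = 60.
Total exposure: 8 hours.
By Gamma–Poisson conjugacy, the posterior is Gamma(α + Σx, β + Σt) = Gamma(23 + 60, 1 + 8) = Gamma(83, 9).
Posterior mean = 83/9 = 83/9; prior mean = 23/1 = 23. Difference = 83/9 − 23 = -124/9.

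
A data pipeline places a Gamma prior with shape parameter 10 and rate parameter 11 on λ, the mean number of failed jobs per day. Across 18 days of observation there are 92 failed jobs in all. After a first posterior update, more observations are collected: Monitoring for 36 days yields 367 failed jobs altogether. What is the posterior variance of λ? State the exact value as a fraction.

Total count 92 over total exposure 18 days.
After the first batch: Gamma(10 + 92, 11 + 18) = Gamma(102, 29).
Total count 367 over total exposure 36 days.
After the second batch: Gamma(102 + 367, 29 + 36) = Gamma(469, 65).
Posterior variance = α'/β'² = 469/4225.

469/4225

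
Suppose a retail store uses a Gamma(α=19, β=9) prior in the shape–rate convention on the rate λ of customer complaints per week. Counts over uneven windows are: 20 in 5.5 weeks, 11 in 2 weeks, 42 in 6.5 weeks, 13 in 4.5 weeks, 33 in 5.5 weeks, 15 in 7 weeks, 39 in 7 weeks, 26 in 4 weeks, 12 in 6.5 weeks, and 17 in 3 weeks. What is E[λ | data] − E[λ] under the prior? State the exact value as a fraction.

Total count: 20 + 11 + 42 + 13 + 33 + 15 + 39 + 26 + 12 + 17 = 228.
Total exposure: 5.5 + 2 + 6.5 + 4.5 + 5.5 + 7 + 7 + 4 + 6.5 + 3 = 51.5 weeks.
Posterior: α' = 19 + 228 = 247, β' = 9 + 51.5 = 121/2.
Posterior mean = 247/(121/2) = 494/121; prior mean = 19/9 = 19/9. Difference = 494/121 − 19/9 = 2147/1089.

2147/1089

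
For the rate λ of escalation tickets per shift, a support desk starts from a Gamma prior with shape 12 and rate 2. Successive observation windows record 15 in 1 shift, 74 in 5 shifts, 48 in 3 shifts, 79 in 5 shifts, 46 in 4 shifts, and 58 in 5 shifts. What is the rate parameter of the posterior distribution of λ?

Total count: 15 + 74 + 48 + 79 + 46 + 58 = 320.
Total exposure: 1 + 5 + 3 + 5 + 4 + 5 = 23 shifts.
Posterior: α' = 12 + 320 = 332, β' = 2 + 23 = 25.

25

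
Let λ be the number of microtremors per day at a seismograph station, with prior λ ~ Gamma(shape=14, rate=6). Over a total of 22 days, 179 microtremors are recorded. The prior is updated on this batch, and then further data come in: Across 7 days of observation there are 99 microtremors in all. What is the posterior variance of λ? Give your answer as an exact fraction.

Total count 179 over total exposure 22 days.
After the first batch: Gamma(14 + 179, 6 + 22) = Gamma(193, 28).
Total count 99 over total exposure 7 days.
After the second batch: Gamma(193 + 99, 28 + 7) = Gamma(292, 35).
Posterior variance = α'/β'² = 292/1225.

292/1225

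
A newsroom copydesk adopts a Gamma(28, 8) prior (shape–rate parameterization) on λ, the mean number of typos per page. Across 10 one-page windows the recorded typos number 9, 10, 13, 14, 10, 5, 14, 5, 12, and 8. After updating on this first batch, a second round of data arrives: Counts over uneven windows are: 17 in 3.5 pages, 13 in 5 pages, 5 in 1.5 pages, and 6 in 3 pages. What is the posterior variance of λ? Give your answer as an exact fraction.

169/961

Total count: 9 + 10 + 13 + 14 + 10 + 5 + 14 + 5 + 12 + 8 = 100.
Total exposure: 10 pages.
After the first batch: Gamma(28 + 100, 8 + 10) = Gamma(128, 18).
Total count: 17 + 13 + 5 + 6 = 41.
Total exposure: 3.5 + 5 + 1.5 + 3 = 13 pages.
After the second batch: Gamma(128 + 41, 18 + 13) = Gamma(169, 31).
Posterior variance = α'/β'² = 169/961.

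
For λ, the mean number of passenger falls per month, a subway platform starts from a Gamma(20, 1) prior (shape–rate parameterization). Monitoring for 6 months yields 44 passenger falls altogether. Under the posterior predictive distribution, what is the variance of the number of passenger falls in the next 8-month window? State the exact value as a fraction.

7680/49

Total count 44 over total exposure 6 months.
The Gamma prior is conjugate for the Poisson rate, so λ | data ~ Gamma(20+44, 1+6) = Gamma(64, 7).
The posterior predictive for a window of length T is Negative Binomial with variance T·α'·(β'+T)/β'² = 8·64·15/49 = 7680/49.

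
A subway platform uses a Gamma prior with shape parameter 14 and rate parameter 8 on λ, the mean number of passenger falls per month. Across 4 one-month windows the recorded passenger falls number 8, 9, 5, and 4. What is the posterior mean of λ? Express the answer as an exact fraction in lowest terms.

Total count: 8 + 9 + 5 + 4 = 26.
Total exposure: 4 months.
By Gamma–Poisson conjugacy, the posterior is Gamma(α + Σx, β + Σt) = Gamma(14 + 26, 8 + 4) = Gamma(40, 12).
Posterior mean = α'/β' = 40/12 = 10/3.

10/3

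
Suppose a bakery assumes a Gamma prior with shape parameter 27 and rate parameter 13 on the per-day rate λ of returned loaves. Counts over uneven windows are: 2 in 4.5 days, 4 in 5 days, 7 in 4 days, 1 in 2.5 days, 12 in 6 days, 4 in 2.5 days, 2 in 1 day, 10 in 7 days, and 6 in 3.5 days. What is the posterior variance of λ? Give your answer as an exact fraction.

75/2401

Total count: 2 + 4 + 7 + 1 + 12 + 4 + 2 + 10 + 6 = 48.
Total exposure: 4.5 + 5 + 4 + 2.5 + 6 + 2.5 + 1 + 7 + 3.5 = 36 days.
Conjugate update: add total count to the shape and total exposure to the rate, giving Gamma(75, 49).
Posterior variance = α'/β'² = 75/2401.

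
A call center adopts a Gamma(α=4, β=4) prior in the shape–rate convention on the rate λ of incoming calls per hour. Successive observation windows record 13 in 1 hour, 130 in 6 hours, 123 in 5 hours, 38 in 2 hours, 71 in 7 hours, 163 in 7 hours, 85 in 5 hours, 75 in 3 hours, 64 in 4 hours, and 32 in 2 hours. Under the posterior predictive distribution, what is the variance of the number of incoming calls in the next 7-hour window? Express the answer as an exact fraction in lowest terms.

148029/1058

Total count: 13 + 130 + 123 + 38 + 71 + 163 + 85 + 75 + 64 + 32 = 794.
Total exposure: 1 + 6 + 5 + 2 + 7 + 7 + 5 + 3 + 4 + 2 = 42 hours.
Conjugate update: add total count to the shape and total exposure to the rate, giving Gamma(798, 46).
The posterior predictive for a window of length T is Negative Binomial with variance T·α'·(β'+T)/β'² = 7·798·53/2116 = 148029/1058.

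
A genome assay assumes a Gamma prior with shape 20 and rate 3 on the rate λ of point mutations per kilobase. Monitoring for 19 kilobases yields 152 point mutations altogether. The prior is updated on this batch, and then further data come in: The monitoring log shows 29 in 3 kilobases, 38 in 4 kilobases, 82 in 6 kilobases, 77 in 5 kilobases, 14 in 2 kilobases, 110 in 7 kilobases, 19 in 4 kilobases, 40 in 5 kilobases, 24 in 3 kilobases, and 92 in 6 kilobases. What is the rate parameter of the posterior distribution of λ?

67

Total count 152 over total exposure 19 kilobases.
After the first batch: Gamma(20 + 152, 3 + 19) = Gamma(172, 22).
Total count: 29 + 38 + 82 + 77 + 14 + 110 + 19 + 40 + 24 + 92 = 525.
Total exposure: 3 + 4 + 6 + 5 + 2 + 7 + 4 + 5 + 3 + 6 = 45 kilobases.
After the second batch: Gamma(172 + 525, 22 + 45) = Gamma(697, 67).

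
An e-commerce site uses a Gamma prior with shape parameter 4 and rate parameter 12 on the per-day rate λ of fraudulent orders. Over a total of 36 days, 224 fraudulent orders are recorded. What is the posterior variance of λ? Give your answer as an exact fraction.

19/192

Total count 224 over total exposure 36 days.
Gamma(α, β) with Poisson data over total exposure Σt gives posterior Gamma(α+Σx, β+Σt) = Gamma(228, 48).
Posterior variance = α'/β'² = 228/2304 = 19/192.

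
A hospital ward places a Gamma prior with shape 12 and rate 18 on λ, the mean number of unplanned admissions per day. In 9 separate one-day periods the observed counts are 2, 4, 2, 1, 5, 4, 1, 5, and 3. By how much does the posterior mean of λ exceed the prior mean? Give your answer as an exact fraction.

Total count: 2 + 4 + 2 + 1 + 5 + 4 + 1 + 5 + 3 = 27.
Total exposure: 9 days.
The Gamma prior is conjugate for the Poisson rate, so λ | data ~ Gamma(12+27, 18+9) = Gamma(39, 27).
Posterior mean = 39/27 = 13/9; prior mean = 12/18 = 2/3. Difference = 13/9 − 2/3 = 7/9.

7/9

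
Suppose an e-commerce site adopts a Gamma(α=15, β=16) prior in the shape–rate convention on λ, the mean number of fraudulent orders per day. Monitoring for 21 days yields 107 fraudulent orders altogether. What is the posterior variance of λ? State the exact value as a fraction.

Total count 107 over total exposure 21 days.
Gamma(α, β) with Poisson data over total exposure Σt gives posterior Gamma(α+Σx, β+Σt) = Gamma(122, 37).
Posterior variance = α'/β'² = 122/1369.

122/1369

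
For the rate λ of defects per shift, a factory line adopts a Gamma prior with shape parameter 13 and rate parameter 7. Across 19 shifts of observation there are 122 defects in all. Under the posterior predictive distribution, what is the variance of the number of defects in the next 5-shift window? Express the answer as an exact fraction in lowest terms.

20925/676

Total count 122 over total exposure 19 shifts.
Conjugate update: add total count to the shape and total exposure to the rate, giving Gamma(135, 26).
The posterior predictive for a window of length T is Negative Binomial with variance T·α'·(β'+T)/β'² = 5·135·31/676 = 20925/676.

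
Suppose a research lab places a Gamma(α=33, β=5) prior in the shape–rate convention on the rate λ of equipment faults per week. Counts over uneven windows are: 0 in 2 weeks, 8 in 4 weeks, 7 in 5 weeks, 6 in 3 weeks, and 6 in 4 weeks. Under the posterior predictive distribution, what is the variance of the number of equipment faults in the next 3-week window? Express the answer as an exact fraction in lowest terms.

4680/529

Total count: 0 + 8 + 7 + 6 + 6 = 27.
Total exposure: 2 + 4 + 5 + 3 + 4 = 18 weeks.
By Gamma–Poisson conjugacy, the posterior is Gamma(α + Σx, β + Σt) = Gamma(33 + 27, 5 + 18) = Gamma(60, 23).
The posterior predictive for a window of length T is Negative Binomial with variance T·α'·(β'+T)/β'² = 3·60·26/529 = 4680/529.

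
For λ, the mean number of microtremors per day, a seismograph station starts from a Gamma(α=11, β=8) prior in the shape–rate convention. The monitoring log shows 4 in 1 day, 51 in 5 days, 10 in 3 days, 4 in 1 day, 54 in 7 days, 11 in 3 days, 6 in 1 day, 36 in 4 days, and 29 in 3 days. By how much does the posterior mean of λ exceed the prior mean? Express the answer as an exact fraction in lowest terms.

Total count: 4 + 51 + 10 + 4 + 54 + 11 + 6 + 36 + 29 = 205.
Total exposure: 1 + 5 + 3 + 1 + 7 + 3 + 1 + 4 + 3 = 28 days.
Conjugate update: add total count to the shape and total exposure to the rate, giving Gamma(216, 36).
Posterior mean = 216/36 = 6; prior mean = 11/8 = 11/8. Difference = 6 − 11/8 = 37/8.

37/8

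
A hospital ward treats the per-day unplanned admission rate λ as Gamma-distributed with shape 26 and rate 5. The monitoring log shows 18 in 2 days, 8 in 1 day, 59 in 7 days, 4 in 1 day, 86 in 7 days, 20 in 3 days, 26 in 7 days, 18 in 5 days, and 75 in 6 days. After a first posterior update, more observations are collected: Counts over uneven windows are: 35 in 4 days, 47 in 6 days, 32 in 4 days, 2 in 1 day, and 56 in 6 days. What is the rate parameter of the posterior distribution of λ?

65

Total count: 18 + 8 + 59 + 4 + 86 + 20 + 26 + 18 + 75 = 314.
Total exposure: 2 + 1 + 7 + 1 + 7 + 3 + 7 + 5 + 6 = 39 days.
After the first batch: Gamma(26 + 314, 5 + 39) = Gamma(340, 44).
Total count: 35 + 47 + 32 + 2 + 56 = 172.
Total exposure: 4 + 6 + 4 + 1 + 6 = 21 days.
After the second batch: Gamma(340 + 172, 44 + 21) = Gamma(512, 65).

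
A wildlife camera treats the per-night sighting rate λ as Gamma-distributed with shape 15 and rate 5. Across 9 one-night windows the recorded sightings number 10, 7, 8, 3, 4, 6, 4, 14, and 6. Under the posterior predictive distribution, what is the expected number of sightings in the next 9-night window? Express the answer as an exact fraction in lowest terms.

Total count: 10 + 7 + 8 + 3 + 4 + 6 + 4 + 14 + 6 = 62.
Total exposure: 9 nights.
Conjugate update: add total count to the shape and total exposure to the rate, giving Gamma(77, 14).
Predictive mean over a 9-night window = T·E[λ|data] = 9·77/14 = 99/2.

99/2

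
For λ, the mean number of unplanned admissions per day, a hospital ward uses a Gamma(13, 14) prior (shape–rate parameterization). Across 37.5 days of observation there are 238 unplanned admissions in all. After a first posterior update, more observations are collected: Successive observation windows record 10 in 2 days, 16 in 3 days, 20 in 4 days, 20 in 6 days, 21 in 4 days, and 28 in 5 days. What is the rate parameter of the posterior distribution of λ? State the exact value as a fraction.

Total count 238 over total exposure 37.5 days.
After the first batch: Gamma(13 + 238, 14 + 37.5) = Gamma(251, 103/2).
Total count: 10 + 16 + 20 + 20 + 21 + 28 = 115.
Total exposure: 2 + 3 + 4 + 6 + 4 + 5 = 24 days.
After the second batch: Gamma(251 + 115, 103/2 + 24) = Gamma(366, 151/2).

151/2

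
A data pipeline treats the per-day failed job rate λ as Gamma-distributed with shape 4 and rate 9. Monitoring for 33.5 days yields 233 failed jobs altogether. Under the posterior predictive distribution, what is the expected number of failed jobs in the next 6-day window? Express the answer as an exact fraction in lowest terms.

2844/85

Total count 233 over total exposure 33.5 days.
Gamma(α, β) with Poisson data over total exposure Σt gives posterior Gamma(α+Σx, β+Σt) = Gamma(237, 85/2).
Predictive mean over a 6-day window = T·E[λ|data] = 6·237/(85/2) = 2844/85.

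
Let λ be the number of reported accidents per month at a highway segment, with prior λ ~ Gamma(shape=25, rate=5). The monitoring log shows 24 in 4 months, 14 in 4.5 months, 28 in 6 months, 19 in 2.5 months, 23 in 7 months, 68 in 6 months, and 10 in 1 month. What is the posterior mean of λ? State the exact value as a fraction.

Total count: 24 + 14 + 28 + 19 + 23 + 68 + 10 = 186.
Total exposure: 4 + 4.5 + 6 + 2.5 + 7 + 6 + 1 = 31 months.
By Gamma–Poisson conjugacy, the posterior is Gamma(α + Σx, β + Σt) = Gamma(25 + 186, 5 + 31) = Gamma(211, 36).
Posterior mean = α'/β' = 211/36.

211/36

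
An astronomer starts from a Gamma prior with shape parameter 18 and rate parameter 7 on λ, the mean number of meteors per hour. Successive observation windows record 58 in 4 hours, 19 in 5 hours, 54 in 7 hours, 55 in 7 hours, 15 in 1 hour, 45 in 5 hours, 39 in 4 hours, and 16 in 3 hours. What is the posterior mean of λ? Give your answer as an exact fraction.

319/43

Total count: 58 + 19 + 54 + 55 + 15 + 45 + 39 + 16 = 301.
Total exposure: 4 + 5 + 7 + 7 + 1 + 5 + 4 + 3 = 36 hours.
By Gamma–Poisson conjugacy, the posterior is Gamma(α + Σx, β + Σt) = Gamma(18 + 301, 7 + 36) = Gamma(319, 43).
Posterior mean = α'/β' = 319/43.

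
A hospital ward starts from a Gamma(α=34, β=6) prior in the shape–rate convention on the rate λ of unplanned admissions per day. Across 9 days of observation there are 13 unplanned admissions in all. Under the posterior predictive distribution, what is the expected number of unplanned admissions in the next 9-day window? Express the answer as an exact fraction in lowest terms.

Total count 13 over total exposure 9 days.
Posterior: α' = 34 + 13 = 47, β' = 6 + 9 = 15.
Predictive mean over a 9-day window = T·E[λ|data] = 9·47/15 = 141/5.

141/5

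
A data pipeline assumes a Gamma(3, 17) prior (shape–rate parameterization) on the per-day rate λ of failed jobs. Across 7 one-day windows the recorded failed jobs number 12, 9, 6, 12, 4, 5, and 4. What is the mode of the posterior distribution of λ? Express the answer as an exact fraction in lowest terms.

Total count: 12 + 9 + 6 + 12 + 4 + 5 + 4 = 52.
Total exposure: 7 days.
By Gamma–Poisson conjugacy, the posterior is Gamma(α + Σx, β + Σt) = Gamma(3 + 52, 17 + 7) = Gamma(55, 24).
Posterior mode = (α'−1)/β' = 54/24 = 9/4.

9/4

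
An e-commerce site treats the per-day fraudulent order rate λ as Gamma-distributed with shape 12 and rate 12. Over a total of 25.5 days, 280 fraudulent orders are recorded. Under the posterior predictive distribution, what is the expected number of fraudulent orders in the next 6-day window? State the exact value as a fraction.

Total count 280 over total exposure 25.5 days.
Gamma(α, β) with Poisson data over total exposure Σt gives posterior Gamma(α+Σx, β+Σt) = Gamma(292, 75/2).
Predictive mean over a 6-day window = T·E[λ|data] = 6·292/(75/2) = 1168/25.

1168/25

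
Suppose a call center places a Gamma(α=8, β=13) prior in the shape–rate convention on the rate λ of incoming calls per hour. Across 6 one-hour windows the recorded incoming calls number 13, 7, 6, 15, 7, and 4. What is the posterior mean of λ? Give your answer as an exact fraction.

60/19

Total count: 13 + 7 + 6 + 15 + 7 + 4 = 52.
Total exposure: 6 hours.
Posterior: α' = 8 + 52 = 60, β' = 13 + 6 = 19.
Posterior mean = α'/β' = 60/19.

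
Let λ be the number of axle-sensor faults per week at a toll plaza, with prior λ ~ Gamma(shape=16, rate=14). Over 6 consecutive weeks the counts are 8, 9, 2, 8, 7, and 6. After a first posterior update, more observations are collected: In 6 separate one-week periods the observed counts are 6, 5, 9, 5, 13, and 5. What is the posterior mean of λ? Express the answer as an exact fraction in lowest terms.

99/26

Total count: 8 + 9 + 2 + 8 + 7 + 6 = 40.
Total exposure: 6 weeks.
After the first batch: Gamma(16 + 40, 14 + 6) = Gamma(56, 20).
Total count: 6 + 5 + 9 + 5 + 13 + 5 = 43.
Total exposure: 6 weeks.
After the second batch: Gamma(56 + 43, 20 + 6) = Gamma(99, 26).
Posterior mean = α'/β' = 99/26.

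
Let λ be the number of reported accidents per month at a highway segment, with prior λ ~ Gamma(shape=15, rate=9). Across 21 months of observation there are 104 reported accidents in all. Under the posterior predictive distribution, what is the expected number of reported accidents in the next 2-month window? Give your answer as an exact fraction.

119/15

Total count 104 over total exposure 21 months.
By Gamma–Poisson conjugacy, the posterior is Gamma(α + Σx, β + Σt) = Gamma(15 + 104, 9 + 21) = Gamma(119, 30).
Predictive mean over a 2-month window = T·E[λ|data] = 2·119/30 = 119/15.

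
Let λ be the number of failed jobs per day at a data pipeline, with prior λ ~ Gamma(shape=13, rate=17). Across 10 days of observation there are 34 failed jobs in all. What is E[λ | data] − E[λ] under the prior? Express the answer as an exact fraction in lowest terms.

Total count 34 over total exposure 10 days.
Gamma(α, β) with Poisson data over total exposure Σt gives posterior Gamma(α+Σx, β+Σt) = Gamma(47, 27).
Posterior mean = 47/27 = 47/27; prior mean = 13/17 = 13/17. Difference = 47/27 − 13/17 = 448/459.

448/459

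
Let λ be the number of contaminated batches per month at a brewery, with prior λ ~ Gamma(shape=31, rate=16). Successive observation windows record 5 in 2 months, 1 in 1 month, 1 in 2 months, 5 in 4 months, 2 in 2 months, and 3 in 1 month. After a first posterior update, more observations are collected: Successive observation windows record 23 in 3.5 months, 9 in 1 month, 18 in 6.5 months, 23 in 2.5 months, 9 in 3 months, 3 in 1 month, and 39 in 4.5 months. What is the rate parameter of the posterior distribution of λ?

50

Total count: 5 + 1 + 1 + 5 + 2 + 3 = 17.
Total exposure: 2 + 1 + 2 + 4 + 2 + 1 = 12 months.
After the first batch: Gamma(31 + 17, 16 + 12) = Gamma(48, 28).
Total count: 23 + 9 + 18 + 23 + 9 + 3 + 39 = 124.
Total exposure: 3.5 + 1 + 6.5 + 2.5 + 3 + 1 + 4.5 = 22 months.
After the second batch: Gamma(48 + 124, 28 + 22) = Gamma(172, 50).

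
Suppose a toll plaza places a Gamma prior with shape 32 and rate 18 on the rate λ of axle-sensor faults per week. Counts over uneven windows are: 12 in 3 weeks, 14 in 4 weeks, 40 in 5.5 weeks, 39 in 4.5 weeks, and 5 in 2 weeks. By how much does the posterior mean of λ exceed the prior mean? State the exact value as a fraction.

686/333

Total count: 12 + 14 + 40 + 39 + 5 = 110.
Total exposure: 3 + 4 + 5.5 + 4.5 + 2 = 19 weeks.
Posterior: α' = 32 + 110 = 142, β' = 18 + 19 = 37.
Posterior mean = 142/37 = 142/37; prior mean = 32/18 = 16/9. Difference = 142/37 − 16/9 = 686/333.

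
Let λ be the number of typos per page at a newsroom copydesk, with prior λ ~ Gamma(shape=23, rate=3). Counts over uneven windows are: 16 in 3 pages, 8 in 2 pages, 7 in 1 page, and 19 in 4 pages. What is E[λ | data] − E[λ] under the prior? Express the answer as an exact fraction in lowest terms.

Total count: 16 + 8 + 7 + 19 = 50.
Total exposure: 3 + 2 + 1 + 4 = 10 pages.
By Gamma–Poisson conjugacy, the posterior is Gamma(α + Σx, β + Σt) = Gamma(23 + 50, 3 + 10) = Gamma(73, 13).
Posterior mean = 73/13 = 73/13; prior mean = 23/3 = 23/3. Difference = 73/13 − 23/3 = -80/39.

-80/39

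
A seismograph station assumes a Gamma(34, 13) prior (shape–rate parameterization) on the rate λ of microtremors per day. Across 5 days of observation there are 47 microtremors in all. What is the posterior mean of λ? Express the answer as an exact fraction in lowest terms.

9/2

Total count 47 over total exposure 5 days.
By Gamma–Poisson conjugacy, the posterior is Gamma(α + Σx, β + Σt) = Gamma(34 + 47, 13 + 5) = Gamma(81, 18).
Posterior mean = α'/β' = 81/18 = 9/2.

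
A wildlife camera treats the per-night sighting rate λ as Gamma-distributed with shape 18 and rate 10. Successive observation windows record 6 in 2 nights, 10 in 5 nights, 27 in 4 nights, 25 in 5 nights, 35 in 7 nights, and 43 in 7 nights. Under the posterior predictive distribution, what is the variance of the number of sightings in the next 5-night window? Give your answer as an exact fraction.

Total count: 6 + 10 + 27 + 25 + 35 + 43 = 146.
Total exposure: 2 + 5 + 4 + 5 + 7 + 7 = 30 nights.
Posterior: α' = 18 + 146 = 164, β' = 10 + 30 = 40.
The posterior predictive for a window of length T is Negative Binomial with variance T·α'·(β'+T)/β'² = 5·164·45/1600 = 369/16.

369/16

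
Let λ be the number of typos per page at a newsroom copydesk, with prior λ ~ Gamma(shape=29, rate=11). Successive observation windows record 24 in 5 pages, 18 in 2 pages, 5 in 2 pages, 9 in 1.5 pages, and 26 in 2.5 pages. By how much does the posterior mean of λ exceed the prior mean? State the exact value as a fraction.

Total count: 24 + 18 + 5 + 9 + 26 = 82.
Total exposure: 5 + 2 + 2 + 1.5 + 2.5 = 13 pages.
The Gamma prior is conjugate for the Poisson rate, so λ | data ~ Gamma(29+82, 11+13) = Gamma(111, 24).
Posterior mean = 111/24 = 37/8; prior mean = 29/11 = 29/11. Difference = 37/8 − 29/11 = 175/88.

175/88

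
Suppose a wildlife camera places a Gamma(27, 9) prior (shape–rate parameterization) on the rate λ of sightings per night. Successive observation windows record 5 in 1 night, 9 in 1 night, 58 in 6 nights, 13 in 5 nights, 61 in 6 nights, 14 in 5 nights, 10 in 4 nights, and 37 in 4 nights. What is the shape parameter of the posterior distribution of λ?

Total count: 5 + 9 + 58 + 13 + 61 + 14 + 10 + 37 = 207.
Total exposure: 1 + 1 + 6 + 5 + 6 + 5 + 4 + 4 = 32 nights.
Gamma(α, β) with Poisson data over total exposure Σt gives posterior Gamma(α+Σx, β+Σt) = Gamma(234, 41).

234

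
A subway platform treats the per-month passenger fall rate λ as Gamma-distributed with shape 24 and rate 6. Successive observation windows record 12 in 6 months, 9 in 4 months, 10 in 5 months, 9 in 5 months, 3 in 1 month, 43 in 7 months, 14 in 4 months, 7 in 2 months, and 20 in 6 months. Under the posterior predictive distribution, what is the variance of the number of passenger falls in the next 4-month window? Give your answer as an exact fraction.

7550/529

Total count: 12 + 9 + 10 + 9 + 3 + 43 + 14 + 7 + 20 = 127.
Total exposure: 6 + 4 + 5 + 5 + 1 + 7 + 4 + 2 + 6 = 40 months.
The Gamma prior is conjugate for the Poisson rate, so λ | data ~ Gamma(24+127, 6+40) = Gamma(151, 46).
The posterior predictive for a window of length T is Negative Binomial with variance T·α'·(β'+T)/β'² = 4·151·50/2116 = 7550/529.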